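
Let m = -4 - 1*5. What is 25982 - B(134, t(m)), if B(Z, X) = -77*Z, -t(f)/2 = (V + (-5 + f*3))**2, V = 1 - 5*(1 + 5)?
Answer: 36300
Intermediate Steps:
m = -9 (m = -4 - 5 = -9)
V = -29 (V = 1 - 5*6 = 1 - 30 = -29)
t(f) = -2*(-34 + 3*f)**2 (t(f) = -2*(-29 + (-5 + f*3))**2 = -2*(-29 + (-5 + 3*f))**2 = -2*(-34 + 3*f)**2)
25982 - B(134, t(m)) = 25982 - (-77)*134 = 25982 - 1*(-10318) = 25982 + 10318 = 36300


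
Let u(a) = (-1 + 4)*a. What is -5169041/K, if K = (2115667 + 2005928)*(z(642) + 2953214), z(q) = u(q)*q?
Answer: -5169041/17268271301070 ≈ -2.9934e-7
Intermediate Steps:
u(a) = 3*a
z(q) = 3*q² (z(q) = (3*q)*q = 3*q²)
K = 17268271301070 (K = (2115667 + 2005928)*(3*642² + 2953214) = 4121595*(3*412164 + 2953214) = 4121595*(1236492 + 2953214) = 4121595*4189706 = 17268271301070)
-5169041/K = -5169041/17268271301070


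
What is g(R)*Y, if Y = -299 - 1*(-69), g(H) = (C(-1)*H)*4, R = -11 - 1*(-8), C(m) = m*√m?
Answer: -2760*I ≈ -2760.0*I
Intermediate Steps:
C(m) = m^(3/2)
R = -3 (R = -11 + 8 = -3)
g(H) = -4*I*H (g(H) = ((-1)^(3/2)*H)*4 = ((-I)*H)*4 = -I*H*4 = -4*I*H)
Y = -230 (Y = -299 + 69 = -230)
g(R)*Y = -4*I*(-3)*(-230) = (12*I)*(-230) = -2760*I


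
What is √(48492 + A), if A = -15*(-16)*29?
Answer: 2*√13863 ≈ 235.48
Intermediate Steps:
A = 6960 (A = 240*29 = 6960)
√(48492 + A) = √(48492 + 6960) = √55452 = 2*√13863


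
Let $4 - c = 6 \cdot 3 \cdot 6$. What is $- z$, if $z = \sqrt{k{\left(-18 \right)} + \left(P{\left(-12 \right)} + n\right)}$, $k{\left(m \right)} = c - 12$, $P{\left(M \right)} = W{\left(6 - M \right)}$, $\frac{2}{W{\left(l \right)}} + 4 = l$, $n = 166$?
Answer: $- \frac{3 \sqrt{273}}{7} \approx -7.0812$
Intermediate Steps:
$c = -104$ ($c = 4 - 6 \cdot 3 \cdot 6 = 4 - 18 \cdot 6 = 4 - 108 = -104$)
$W{\left(l \right)} = \frac{2}{-4 + l}$
$P{\left(M \right)} = \frac{2}{2 - M}$ ($P{\left(M \right)} = \frac{2}{-4 - \left(-6 + M\right)} = \frac{2}{2 - M}$)
$k{\left(m \right)} = -116$ ($k{\left(m \right)} = -104 - 12 = -116$)
$z = \frac{3 \sqrt{273}}{7}$ ($z = \sqrt{-116 + \left(- \frac{2}{-2 - 12} + 166\right)} = \sqrt{-116 + \left(- \frac{2}{-14} + 166\right)} = \sqrt{-116 + \left(\left(-2\right) \left(- \frac{1}{14}\right) + 166\right)} = \sqrt{-116 + \left(\frac{1}{7} + 166\right)} = \sqrt{-116 + \frac{1163}{7}} = \sqrt{\frac{351}{7}} = \frac{3 \sqrt{273}}{7} \approx 7.0812$)
$- z = - \frac{3 \sqrt{273}}{7}$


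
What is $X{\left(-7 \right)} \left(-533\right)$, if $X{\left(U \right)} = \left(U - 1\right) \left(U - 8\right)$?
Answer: $-63960$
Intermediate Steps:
$X{\left(U \right)} = \left(-1 + U\right) \left(-8 + U\right)$
$X{\left(-7 \right)} \left(-533\right) = \left(8 + \left(-7\right)^{2} - -63\right) \left(-533\right) = \left(8 + 49 + 63\right) \left(-533\right) = 120 \left(-533\right) = -63960$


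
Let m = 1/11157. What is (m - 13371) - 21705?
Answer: -391342931/11157 ≈ -35076.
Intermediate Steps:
m = 1/11157 ≈ 8.9630e-5
(m - 13371) - 21705 = (1/11157 - 13371) - 21705 = -149180246/11157 - 21705 = -391342931/11157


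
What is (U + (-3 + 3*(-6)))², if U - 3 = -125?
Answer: 20449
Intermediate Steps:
U = -122 (U = 3 - 125 = -122)
(U + (-3 + 3*(-6)))² = (-122 + (-3 + 3*(-6)))² = (-122 + (-3 - 18))² = (-122 - 21)² = (-143)² = 20449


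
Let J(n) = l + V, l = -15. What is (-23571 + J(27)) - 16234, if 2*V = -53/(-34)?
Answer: -2707707/68 ≈ -39819.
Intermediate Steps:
V = 53/68 (V = (-53/(-34))/2 = (-53*(-1/34))/2 = (1/2)*(53/34) = 53/68 ≈ 0.77941)
J(n) = -967/68 (J(n) = -15 + 53/68 = -967/68)
(-23571 + J(27)) - 16234 = (-23571 - 967/68) - 16234 = -1603795/68 - 16234 = -2707707/68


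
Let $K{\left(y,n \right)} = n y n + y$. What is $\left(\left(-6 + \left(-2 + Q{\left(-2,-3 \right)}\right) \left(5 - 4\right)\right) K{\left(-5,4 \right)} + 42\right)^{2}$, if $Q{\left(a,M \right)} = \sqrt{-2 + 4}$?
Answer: $535734 - 122740 \sqrt{2} \approx 3.6215 \cdot 10^{5}$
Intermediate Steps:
$Q{\left(a,M \right)} = \sqrt{2}$
$K{\left(y,n \right)} = y + y n^{2}$ ($K{\left(y,n \right)} = y n^{2} + y = y + y n^{2}$)
$\left(\left(-6 + \left(-2 + Q{\left(-2,-3 \right)}\right) \left(5 - 4\right)\right) K{\left(-5,4 \right)} + 42\right)^{2} = \left(\left(-6 + \left(-2 + \sqrt{2}\right) \left(5 - 4\right)\right) \left(- 5 \left(1 + 4^{2}\right)\right) + 42\right)^{2} = \left(\left(-6 + \left(-2 + \sqrt{2}\right) 1\right) \left(- 5 \left(1 + 16\right)\right) + 42\right)^{2} = \left(\left(-6 - \left(2 - \sqrt{2}\right)\right) \left(\left(-5\right) 17\right) + 42\right)^{2} = \left(\left(-8 + \sqrt{2}\right) \left(-85\right) + 42\right)^{2} = \left(\left(680 - 85 \sqrt{2}\right) + 42\right)^{2} = \left(722 - 85 \sqrt{2}\right)^{2}$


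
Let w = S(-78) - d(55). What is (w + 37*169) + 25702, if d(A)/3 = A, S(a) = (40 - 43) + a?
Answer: 31709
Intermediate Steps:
S(a) = -3 + a
d(A) = 3*A
w = -246 (w = (-3 - 78) - 3*55 = -81 - 1*165 = -81 - 165 = -246)
(w + 37*169) + 25702 = (-246 + 37*169) + 25702 = (-246 + 6253) + 25702 = 6007 + 25702 = 31709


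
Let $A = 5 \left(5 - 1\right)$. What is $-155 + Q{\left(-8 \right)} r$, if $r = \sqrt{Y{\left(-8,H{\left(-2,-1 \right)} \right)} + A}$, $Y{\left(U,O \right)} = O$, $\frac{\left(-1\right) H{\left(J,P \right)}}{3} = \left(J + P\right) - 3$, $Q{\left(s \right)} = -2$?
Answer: $-155 - 2 \sqrt{38} \approx -167.33$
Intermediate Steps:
$H{\left(J,P \right)} = 9 - 3 J - 3 P$ ($H{\left(J,P \right)} = - 3 \left(\left(J + P\right) - 3\right) = - 3 \left(-3 + J + P\right) = 9 - 3 J - 3 P$)
$A = 20$ ($A = 5 \cdot 4 = 20$)
$r = \sqrt{38}$ ($r = \sqrt{\left(9 - -6 - -3\right) + 20} = \sqrt{\left(9 + 6 + 3\right) + 20} = \sqrt{18 + 20} = \sqrt{38} \approx 6.1644$)
$-155 + Q{\left(-8 \right)} r = -155 - 2 \sqrt{38}$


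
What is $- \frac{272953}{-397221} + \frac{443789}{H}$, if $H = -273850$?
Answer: $- \frac{101534131319}{108778970850} \approx -0.9334$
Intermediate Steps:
$- \frac{272953}{-397221} + \frac{443789}{H} = - \frac{272953}{-397221} + \frac{443789}{-273850} = \left(-272953\right) \left(- \frac{1}{397221}\right) + 443789 \left(- \frac{1}{273850}\right) = \frac{272953}{397221} - \frac{443789}{273850} = - \frac{101534131319}{108778970850}$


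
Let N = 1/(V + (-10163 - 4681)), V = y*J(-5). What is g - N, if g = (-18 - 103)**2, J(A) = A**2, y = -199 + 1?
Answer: 289803955/19794 ≈ 14641.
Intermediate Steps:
y = -198
V = -4950 (V = -198*(-5)**2 = -198*25 = -4950)
N = -1/19794 (N = 1/(-4950 + (-10163 - 4681)) = 1/(-4950 - 14844) = 1/(-19794) = -1/19794 ≈ -5.0520e-5)
g = 14641 (g = (-121)**2 = 14641)
g - N = 14641 - 1*(-1/19794) = 14641 + 1/19794 = 289803955/19794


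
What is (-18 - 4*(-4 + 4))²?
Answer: 324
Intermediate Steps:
(-18 - 4*(-4 + 4))² = (-18 - 4*0)² = (-18 + 0)² = (-18)² = 324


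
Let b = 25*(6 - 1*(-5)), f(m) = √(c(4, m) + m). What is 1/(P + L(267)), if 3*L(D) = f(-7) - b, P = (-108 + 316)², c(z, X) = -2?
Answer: 388551/16774653298 - 9*I/16774653298 ≈ 2.3163e-5 - 5.3652e-10*I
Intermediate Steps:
f(m) = √(-2 + m)
b = 275 (b = 25*(6 + 5) = 25*11 = 275)
P = 43264 (P = 208² = 43264)
L(D) = -275/3 + I (L(D) = (√(-2 - 7) - 1*275)/3 = (√(-9) - 275)/3 = (3*I - 275)/3 = (-275 + 3*I)/3 = -275/3 + I)
1/(P + L(267)) = 1/(43264 + (-275/3 + I)) = 1/(129517/3 + I) = 9*(129517/3 - I)/16774653298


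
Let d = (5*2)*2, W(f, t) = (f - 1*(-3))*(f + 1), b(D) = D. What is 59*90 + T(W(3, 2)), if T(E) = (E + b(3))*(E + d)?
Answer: 6498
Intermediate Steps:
W(f, t) = (1 + f)*(3 + f) (W(f, t) = (f + 3)*(1 + f) = (3 + f)*(1 + f) = (1 + f)*(3 + f))
d = 20 (d = 10*2 = 20)
T(E) = (3 + E)*(20 + E) (T(E) = (E + 3)*(E + 20) = (3 + E)*(20 + E))
59*90 + T(W(3, 2)) = 59*90 + (60 + (3 + 3² + 4*3)² + 23*(3 + 3² + 4*3)) = 5310 + (60 + (3 + 9 + 12)² + 23*(3 + 9 + 12)) = 5310 + (60 + 24² + 23*24) = 5310 + (60 + 576 + 552) = 5310 + 1188 = 6498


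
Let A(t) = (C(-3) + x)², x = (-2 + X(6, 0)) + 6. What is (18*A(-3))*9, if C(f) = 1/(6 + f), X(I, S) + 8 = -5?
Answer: 12168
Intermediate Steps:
X(I, S) = -13 (X(I, S) = -8 - 5 = -13)
x = -9 (x = (-2 - 13) + 6 = -15 + 6 = -9)
A(t) = 676/9 (A(t) = (1/(6 - 3) - 9)² = (1/3 - 9)² = (⅓ - 9)² = (-26/3)² = 676/9)
(18*A(-3))*9 = (18*(676/9))*9 = 1352*9 = 12168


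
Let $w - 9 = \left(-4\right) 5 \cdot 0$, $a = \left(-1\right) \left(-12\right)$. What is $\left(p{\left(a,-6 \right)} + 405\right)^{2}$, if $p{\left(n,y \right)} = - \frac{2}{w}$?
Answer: $\frac{13271449}{81} \approx 1.6385 \cdot 10^{5}$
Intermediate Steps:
$a = 12$
$w = 9$ ($w = 9 + \left(-4\right) 5 \cdot 0 = 9 - 0 = 9 + 0 = 9$)
$p{\left(n,y \right)} = - \frac{2}{9}$
$\left(p{\left(a,-6 \right)} + 405\right)^{2} = \left(- \frac{2}{9} + 405\right)^{2} = \left(\frac{3643}{9}\right)^{2} = \frac{13271449}{81}$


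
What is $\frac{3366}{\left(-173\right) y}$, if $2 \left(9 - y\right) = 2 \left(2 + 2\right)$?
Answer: $- \frac{3366}{865} \approx -3.8913$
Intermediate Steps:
$y = 5$ ($y = 9 - \frac{2 \left(2 + 2\right)}{2} = 9 - \frac{2 \cdot 4}{2} = 9 - 4 = 5$)
$\frac{3366}{\left(-173\right) y} = \frac{3366}{\left(-173\right) 5} = \frac{3366}{-865} = 3366 \left(- \frac{1}{865}\right) = - \frac{3366}{865}$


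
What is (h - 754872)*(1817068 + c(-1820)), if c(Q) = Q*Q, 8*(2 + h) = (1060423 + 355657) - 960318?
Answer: -3579874952705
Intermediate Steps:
h = 227873/4 (h = -2 + ((1060423 + 355657) - 960318)/8 = -2 + (1416080 - 960318)/8 = -2 + (1/8)*455762 = -2 + 227881/4 = 227873/4 ≈ 56968.)
c(Q) = Q**2
(h - 754872)*(1817068 + c(-1820)) = (227873/4 - 754872)*(1817068 + (-1820)**2) = -2791615*(1817068 + 3312400)/4 = -2791615/4*5129468 = -3579874952705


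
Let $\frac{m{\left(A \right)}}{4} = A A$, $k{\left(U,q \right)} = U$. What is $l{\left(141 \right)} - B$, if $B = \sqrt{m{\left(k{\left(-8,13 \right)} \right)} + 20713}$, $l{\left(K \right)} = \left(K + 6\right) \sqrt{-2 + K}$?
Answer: $- \sqrt{20969} + 147 \sqrt{139} \approx 1588.3$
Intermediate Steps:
$m{\left(A \right)} = 4 A^{2}$ ($m{\left(A \right)} = 4 A A = 4 A^{2}$)
$l{\left(K \right)} = \sqrt{-2 + K} \left(6 + K\right)$ ($l{\left(K \right)} = \left(6 + K\right) \sqrt{-2 + K} = \sqrt{-2 + K} \left(6 + K\right)$)
$B = \sqrt{20969}$ ($B = \sqrt{4 \left(-8\right)^{2} + 20713} = \sqrt{4 \cdot 64 + 20713} = \sqrt{256 + 20713} = \sqrt{20969} \approx 144.81$)
$l{\left(141 \right)} - B = \sqrt{-2 + 141} \left(6 + 141\right) - \sqrt{20969} = \sqrt{139} \cdot 147 - \sqrt{20969} = 147 \sqrt{139} - \sqrt{20969} = - \sqrt{20969} + 147 \sqrt{139}$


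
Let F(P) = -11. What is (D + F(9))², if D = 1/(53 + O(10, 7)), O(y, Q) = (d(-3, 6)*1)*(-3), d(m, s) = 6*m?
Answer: 1382976/11449 ≈ 120.79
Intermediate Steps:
O(y, Q) = 54 (O(y, Q) = ((6*(-3))*1)*(-3) = -18*1*(-3) = -18*(-3) = 54)
D = 1/107 (D = 1/(53 + 54) = 1/107 ≈ 0.0093458)
(D + F(9))² = (1/107 - 11)² = (-1176/107)² = 1382976/11449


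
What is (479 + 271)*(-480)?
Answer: -360000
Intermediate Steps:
(479 + 271)*(-480) = 750*(-480) = -360000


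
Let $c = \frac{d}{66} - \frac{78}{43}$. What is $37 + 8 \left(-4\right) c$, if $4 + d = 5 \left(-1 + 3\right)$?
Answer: $\frac{43581}{473} \approx 92.137$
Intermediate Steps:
$d = 6$ ($d = -4 + 5 \left(-1 + 3\right) = -4 + 5 \cdot 2 = -4 + 10 = 6$)
$c = - \frac{815}{473}$ ($c = \frac{6}{66} - \frac{78}{43} = 6 \cdot \frac{1}{66} - \frac{78}{43} = \frac{1}{11} - \frac{78}{43} = - \frac{815}{473} \approx -1.723$)
$37 + 8 \left(-4\right) c = 37 + 8 \left(-4\right) \left(- \frac{815}{473}\right) = 37 - - \frac{26080}{473} = 37 + \frac{26080}{473} = \frac{43581}{473}$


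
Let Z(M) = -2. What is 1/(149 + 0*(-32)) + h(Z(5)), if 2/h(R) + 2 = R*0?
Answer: -148/149 ≈ -0.99329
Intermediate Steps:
h(R) = -1 (h(R) = 2/(-2 + R*0) = 2/(-2 + 0) = 2/(-2) = 2*(-1/2) = -1)
1/(149 + 0*(-32)) + h(Z(5)) = 1/(149 + 0*(-32)) - 1 = 1/(149 + 0) - 1 = 1/149 - 1 = -148/149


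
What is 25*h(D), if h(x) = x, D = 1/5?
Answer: 5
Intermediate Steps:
D = ⅕ ≈ 0.20000
25*h(D) = 25*(⅕) = 5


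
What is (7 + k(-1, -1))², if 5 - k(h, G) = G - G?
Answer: 144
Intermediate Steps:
k(h, G) = 5 (k(h, G) = 5 - (G - G) = 5 - 1*0 = 5 + 0 = 5)
(7 + k(-1, -1))² = (7 + 5)² = 12² = 144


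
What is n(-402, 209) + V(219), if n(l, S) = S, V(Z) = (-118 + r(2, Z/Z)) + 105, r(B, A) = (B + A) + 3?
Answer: 202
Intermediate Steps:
r(B, A) = 3 + A + B (r(B, A) = (A + B) + 3 = 3 + A + B)
V(Z) = -7 (V(Z) = (-118 + (3 + Z/Z + 2)) + 105 = (-118 + (3 + 1 + 2)) + 105 = (-118 + 6) + 105 = -112 + 105 = -7)
n(-402, 209) + V(219) = 209 - 7 = 202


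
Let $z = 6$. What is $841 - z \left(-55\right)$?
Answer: $1171$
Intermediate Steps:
$841 - z \left(-55\right) = 841 - 6 \left(-55\right) = 841 - -330 = 841 + 330 = 1171$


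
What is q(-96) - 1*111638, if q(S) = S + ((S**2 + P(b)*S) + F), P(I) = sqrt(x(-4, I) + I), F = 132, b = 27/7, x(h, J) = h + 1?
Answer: -102386 - 96*sqrt(42)/7 ≈ -1.0247e+5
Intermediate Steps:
x(h, J) = 1 + h
b = 27/7 (b = 27*(1/7) = 27/7 ≈ 3.8571)
P(I) = sqrt(-3 + I) (P(I) = sqrt((1 - 4) + I) = sqrt(-3 + I))
q(S) = 132 + S + S**2 + S*sqrt(42)/7 (q(S) = S + ((S**2 + sqrt(-3 + 27/7)*S) + 132) = S + ((S**2 + sqrt(6/7)*S) + 132) = S + ((S**2 + (sqrt(42)/7)*S) + 132) = S + ((S**2 + S*sqrt(42)/7) + 132) = S + (132 + S**2 + S*sqrt(42)/7) = 132 + S + S**2 + S*sqrt(42)/7)
q(-96) - 1*111638 = (132 - 96 + (-96)**2 + (1/7)*(-96)*sqrt(42)) - 1*111638 = (132 - 96 + 9216 - 96*sqrt(42)/7) - 111638 = (9252 - 96*sqrt(42)/7) - 111638 = -102386 - 96*sqrt(42)/7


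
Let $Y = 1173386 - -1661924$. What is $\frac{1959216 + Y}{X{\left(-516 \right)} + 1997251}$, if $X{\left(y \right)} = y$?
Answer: $\frac{4794526}{1996735} \approx 2.4012$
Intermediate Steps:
$Y = 2835310$ ($Y = 1173386 + 1661924 = 2835310$)
$\frac{1959216 + Y}{X{\left(-516 \right)} + 1997251} = \frac{1959216 + 2835310}{-516 + 1997251} = \frac{4794526}{1996735}$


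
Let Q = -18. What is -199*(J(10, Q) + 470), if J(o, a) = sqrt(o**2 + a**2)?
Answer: -93530 - 398*sqrt(106) ≈ -97628.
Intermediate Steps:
J(o, a) = sqrt(a**2 + o**2)
-199*(J(10, Q) + 470) = -199*(sqrt((-18)**2 + 10**2) + 470) = -199*(sqrt(324 + 100) + 470) = -199*(sqrt(424) + 470) = -199*(2*sqrt(106) + 470) = -199*(470 + 2*sqrt(106)) = -93530 - 398*sqrt(106)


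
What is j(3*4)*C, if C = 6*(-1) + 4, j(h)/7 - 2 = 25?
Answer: -378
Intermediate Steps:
j(h) = 189 (j(h) = 14 + 7*25 = 14 + 175 = 189)
C = -2 (C = -6 + 4 = -2)
j(3*4)*C = 189*(-2) = -378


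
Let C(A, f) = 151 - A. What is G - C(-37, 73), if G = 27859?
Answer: 27671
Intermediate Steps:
G - C(-37, 73) = 27859 - (151 - 1*(-37)) = 27859 - (151 + 37) = 27859 - 1*188 = 27859 - 188 = 27671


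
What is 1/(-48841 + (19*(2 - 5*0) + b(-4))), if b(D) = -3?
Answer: -1/48806 ≈ -2.0489e-5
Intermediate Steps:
1/(-48841 + (19*(2 - 5*0) + b(-4))) = 1/(-48841 + (19*(2 - 5*0) - 3)) = 1/(-48841 + (19*(2 + 0) - 3)) = 1/(-48841 + (19*2 - 3)) = 1/(-48841 + (38 - 3)) = 1/(-48841 + 35) = 1/(-48806) = -1/48806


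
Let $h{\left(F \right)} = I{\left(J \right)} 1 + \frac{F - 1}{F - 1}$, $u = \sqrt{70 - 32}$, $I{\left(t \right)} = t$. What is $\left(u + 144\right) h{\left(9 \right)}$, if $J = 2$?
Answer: $432 + 3 \sqrt{38} \approx 450.49$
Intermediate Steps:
$u = \sqrt{38} \approx 6.1644$
$h{\left(F \right)} = 3$ ($h{\left(F \right)} = 2 \cdot 1 + \frac{F - 1}{F - 1} = 2 + \frac{-1 + F}{-1 + F} = 2 + 1 = 3$)
$\left(u + 144\right) h{\left(9 \right)} = \left(\sqrt{38} + 144\right) 3 = \left(144 + \sqrt{38}\right) 3 = 432 + 3 \sqrt{38}$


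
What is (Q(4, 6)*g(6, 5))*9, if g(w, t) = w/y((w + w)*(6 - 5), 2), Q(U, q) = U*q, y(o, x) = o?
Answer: 108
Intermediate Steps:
g(w, t) = 1/2 (g(w, t) = w/(((w + w)*(6 - 5))) = w/(((2*w)*1)) = w/((2*w)) = w*(1/(2*w)) = 1/2)
(Q(4, 6)*g(6, 5))*9 = ((4*6)*(1/2))*9 = (24*(1/2))*9 = 12*9 = 108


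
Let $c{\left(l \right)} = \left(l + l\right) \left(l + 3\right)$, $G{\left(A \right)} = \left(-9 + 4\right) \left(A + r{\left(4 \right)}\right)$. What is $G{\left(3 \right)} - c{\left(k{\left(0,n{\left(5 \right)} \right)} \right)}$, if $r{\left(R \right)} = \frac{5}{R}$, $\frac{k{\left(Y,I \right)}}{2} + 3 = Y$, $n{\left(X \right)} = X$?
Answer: $- \frac{229}{4} \approx -57.25$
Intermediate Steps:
$k{\left(Y,I \right)} = -6 + 2 Y$
$G{\left(A \right)} = - \frac{25}{4} - 5 A$ ($G{\left(A \right)} = \left(-9 + 4\right) \left(A + \frac{5}{4}\right) = - 5 \left(A + 5 \cdot \frac{1}{4}\right) = - 5 \left(A + \frac{5}{4}\right) = - 5 \left(\frac{5}{4} + A\right) = - \frac{25}{4} - 5 A$)
$c{\left(l \right)} = 2 l \left(3 + l\right)$
$G{\left(3 \right)} - c{\left(k{\left(0,n{\left(5 \right)} \right)} \right)} = \left(- \frac{25}{4} - 15\right) - 2 \left(-6 + 2 \cdot 0\right) \left(3 + \left(-6 + 2 \cdot 0\right)\right) = \left(- \frac{25}{4} - 15\right) - 2 \left(-6 + 0\right) \left(3 + \left(-6 + 0\right)\right) = - \frac{85}{4} - 2 \left(-6\right) \left(3 - 6\right) = - \frac{85}{4} - 2 \left(-6\right) \left(-3\right) = - \frac{85}{4} - 36 = - \frac{229}{4}$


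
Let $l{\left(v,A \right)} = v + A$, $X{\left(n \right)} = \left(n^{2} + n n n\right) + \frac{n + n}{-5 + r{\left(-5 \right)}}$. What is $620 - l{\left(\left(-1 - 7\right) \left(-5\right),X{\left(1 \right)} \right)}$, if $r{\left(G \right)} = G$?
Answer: $\frac{2891}{5} \approx 578.2$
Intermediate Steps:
$X{\left(n \right)} = n^{2} + n^{3} - \frac{n}{5}$ ($X{\left(n \right)} = \left(n^{2} + n n n\right) + \frac{n + n}{-5 - 5} = \left(n^{2} + n^{2} n\right) + \frac{2 n}{-10} = \left(n^{2} + n^{3}\right) + 2 n \left(- \frac{1}{10}\right) = \left(n^{2} + n^{3}\right) - \frac{n}{5} = n^{2} + n^{3} - \frac{n}{5}$)
$l{\left(v,A \right)} = A + v$
$620 - l{\left(\left(-1 - 7\right) \left(-5\right),X{\left(1 \right)} \right)} = 620 - \left(1 \left(- \frac{1}{5} + 1 + 1^{2}\right) + \left(-1 - 7\right) \left(-5\right)\right) = 620 - \left(1 \left(- \frac{1}{5} + 1 + 1\right) - -40\right) = 620 - \left(1 \cdot \frac{9}{5} + 40\right) = 620 - \left(\frac{9}{5} + 40\right) = 620 - \frac{209}{5} = \frac{2891}{5}$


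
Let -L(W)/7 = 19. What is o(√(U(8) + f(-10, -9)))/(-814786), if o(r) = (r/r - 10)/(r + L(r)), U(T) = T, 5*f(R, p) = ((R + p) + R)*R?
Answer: -171/2051281954 - 9*√66/14358973678 ≈ -8.8454e-8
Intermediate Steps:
f(R, p) = R*(p + 2*R)/5 (f(R, p) = (((R + p) + R)*R)/5 = ((p + 2*R)*R)/5 = (R*(p + 2*R))/5 = R*(p + 2*R)/5)
L(W) = -133 (L(W) = -7*19 = -133)
o(r) = -9/(-133 + r) (o(r) = (r/r - 10)/(r - 133) = (1 - 10)/(-133 + r) = -9/(-133 + r))
o(√(U(8) + f(-10, -9)))/(-814786) = -9/(-133 + √(8 + (⅕)*(-10)*(-9 + 2*(-10))))/(-814786) = -9/(-133 + √(8 + (⅕)*(-10)*(-9 - 20)))*(-1/814786) = -9/(-133 + √(8 + (⅕)*(-10)*(-29)))*(-1/814786) = -9/(-133 + √(8 + 58))*(-1/814786) = -9/(-133 + √66)*(-1/814786) = 9/(814786*(-133 + √66))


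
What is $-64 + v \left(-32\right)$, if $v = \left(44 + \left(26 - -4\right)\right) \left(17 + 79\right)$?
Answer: $-227392$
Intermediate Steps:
$v = 7104$ ($v = \left(44 + \left(26 + 4\right)\right) 96 = \left(44 + 30\right) 96 = 74 \cdot 96 = 7104$)
$-64 + v \left(-32\right) = -64 + 7104 \left(-32\right) = -64 - 227328 = -227392$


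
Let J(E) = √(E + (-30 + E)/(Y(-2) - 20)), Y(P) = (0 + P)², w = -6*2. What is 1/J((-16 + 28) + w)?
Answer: 2*√30/15 ≈ 0.73030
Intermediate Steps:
w = -12
Y(P) = P²
J(E) = √(15/8 + 15*E/16) (J(E) = √(E + (-30 + E)/((-2)² - 20)) = √(E + (-30 + E)/(4 - 20)) = √(E + (-30 + E)/(-16)) = √(E + (-30 + E)*(-1/16)) = √(E + (15/8 - E/16)) = √(15/8 + 15*E/16))
1/J((-16 + 28) + w) = 1/(√(30 + 15*((-16 + 28) - 12))/4) = 1/(√(30 + 15*(12 - 12))/4) = 1/(√(30 + 15*0)/4) = 1/(√(30 + 0)/4) = 1/(√30/4) = 2*√30/15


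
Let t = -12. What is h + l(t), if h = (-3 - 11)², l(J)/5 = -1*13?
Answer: 131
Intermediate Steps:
l(J) = -65 (l(J) = 5*(-1*13) = 5*(-13) = -65)
h = 196 (h = (-14)² = 196)
h + l(t) = 196 - 65 = 131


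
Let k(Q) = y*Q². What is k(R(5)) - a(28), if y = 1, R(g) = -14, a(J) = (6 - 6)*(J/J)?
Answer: 196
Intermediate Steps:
a(J) = 0 (a(J) = 0*1 = 0)
k(Q) = Q² (k(Q) = 1*Q² = Q²)
k(R(5)) - a(28) = (-14)² - 1*0 = 196 + 0 = 196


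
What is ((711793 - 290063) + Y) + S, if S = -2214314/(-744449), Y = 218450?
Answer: 476583575134/744449 ≈ 6.4018e+5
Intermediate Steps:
S = 2214314/744449 (S = -2214314*(-1/744449) = 2214314/744449 ≈ 2.9744)
((711793 - 290063) + Y) + S = ((711793 - 290063) + 218450) + 2214314/744449 = (421730 + 218450) + 2214314/744449 = 640180 + 2214314/744449 = 476583575134/744449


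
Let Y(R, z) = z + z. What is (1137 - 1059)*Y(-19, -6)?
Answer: -936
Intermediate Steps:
Y(R, z) = 2*z
(1137 - 1059)*Y(-19, -6) = (1137 - 1059)*(2*(-6)) = 78*(-12) = -936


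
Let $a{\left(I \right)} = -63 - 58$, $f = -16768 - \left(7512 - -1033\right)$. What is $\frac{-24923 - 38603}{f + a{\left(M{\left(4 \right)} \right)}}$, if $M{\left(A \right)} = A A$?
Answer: $\frac{31763}{12717} \approx 2.4977$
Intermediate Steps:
$M{\left(A \right)} = A^{2}$
$f = -25313$ ($f = -16768 - \left(7512 + 1033\right) = -16768 - 8545 = -25313$)
$a{\left(I \right)} = -121$
$\frac{-24923 - 38603}{f + a{\left(M{\left(4 \right)} \right)}} = \frac{-24923 - 38603}{-25313 - 121} = - \frac{63526}{-25434} = \left(-63526\right) \left(- \frac{1}{25434}\right) = \frac{31763}{12717}$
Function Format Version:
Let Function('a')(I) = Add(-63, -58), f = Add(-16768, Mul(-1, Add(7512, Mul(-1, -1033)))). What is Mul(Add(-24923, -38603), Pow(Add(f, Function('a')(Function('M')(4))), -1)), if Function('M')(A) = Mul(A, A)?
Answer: Rational(31763, 12717) ≈ 2.4977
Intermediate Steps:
Function('M')(A) = Pow(A, 2)
f = -25313 (f = Add(-16768, Mul(-1, Add(7512, 1033))) = Add(-16768, Mul(-1, 8545)) = Add(-16768, -8545) = -25313)
Function('a')(I) = -121
Mul(Add(-24923, -38603), Pow(Add(f, Function('a')(Function('M')(4))), -1)) = Mul(Add(-24923, -38603), Pow(Add(-25313, -121), -1)) = Mul(-63526, Pow(-25434, -1)) = Mul(-63526, Rational(-1, 25434)) = Rational(31763, 12717)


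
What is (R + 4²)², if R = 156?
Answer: 29584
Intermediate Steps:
(R + 4²)² = (156 + 4²)² = (156 + 16)² = 172² = 29584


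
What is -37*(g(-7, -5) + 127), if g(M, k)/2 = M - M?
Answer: -4699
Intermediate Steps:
g(M, k) = 0 (g(M, k) = 2*(M - M) = 2*0 = 0)
-37*(g(-7, -5) + 127) = -37*(0 + 127) = -37*127 = -4699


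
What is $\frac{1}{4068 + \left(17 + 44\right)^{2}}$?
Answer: $\frac{1}{7789} \approx 0.00012839$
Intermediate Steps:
$\frac{1}{4068 + \left(17 + 44\right)^{2}} = \frac{1}{4068 + 61^{2}} = \frac{1}{4068 + 3721} = \frac{1}{7789}$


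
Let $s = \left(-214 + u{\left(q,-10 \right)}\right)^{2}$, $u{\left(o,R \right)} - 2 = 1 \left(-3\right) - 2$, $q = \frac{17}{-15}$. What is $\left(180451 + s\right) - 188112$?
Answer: $39428$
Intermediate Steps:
$q = - \frac{17}{15}$ ($q = 17 \left(- \frac{1}{15}\right) = - \frac{17}{15} \approx -1.1333$)
$u{\left(o,R \right)} = -3$ ($u{\left(o,R \right)} = 2 + \left(1 \left(-3\right) - 2\right) = 2 - 5 = -3$)
$s = 47089$ ($s = \left(-214 - 3\right)^{2} = \left(-217\right)^{2} = 47089$)
$\left(180451 + s\right) - 188112 = \left(180451 + 47089\right) - 188112 = 227540 - 188112 = 39428$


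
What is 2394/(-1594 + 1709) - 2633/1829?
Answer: 4075831/210335 ≈ 19.378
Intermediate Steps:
2394/(-1594 + 1709) - 2633/1829 = 2394/115 - 2633*1/1829 = 2394*(1/115) - 2633/1829 = 2394/115 - 2633/1829 = 4075831/210335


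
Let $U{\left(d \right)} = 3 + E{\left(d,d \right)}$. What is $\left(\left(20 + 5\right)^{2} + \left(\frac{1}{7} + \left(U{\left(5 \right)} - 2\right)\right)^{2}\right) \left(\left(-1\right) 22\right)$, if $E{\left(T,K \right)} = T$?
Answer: $- \frac{714428}{49} \approx -14580.0$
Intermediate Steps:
$U{\left(d \right)} = 3 + d$
$\left(\left(20 + 5\right)^{2} + \left(\frac{1}{7} + \left(U{\left(5 \right)} - 2\right)\right)^{2}\right) \left(\left(-1\right) 22\right) = \left(\left(20 + 5\right)^{2} + \left(\frac{1}{7} + \left(\left(3 + 5\right) - 2\right)\right)^{2}\right) \left(\left(-1\right) 22\right) = \left(25^{2} + \left(\frac{1}{7} + \left(8 - 2\right)\right)^{2}\right) \left(-22\right) = \left(625 + \left(\frac{1}{7} + 6\right)^{2}\right) \left(-22\right) = \left(625 + \left(\frac{43}{7}\right)^{2}\right) \left(-22\right) = \left(625 + \frac{1849}{49}\right) \left(-22\right) = \frac{32474}{49} \left(-22\right) = - \frac{714428}{49}$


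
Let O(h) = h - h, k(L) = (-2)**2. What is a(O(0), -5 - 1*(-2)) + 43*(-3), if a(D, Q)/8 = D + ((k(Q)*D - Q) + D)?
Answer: -105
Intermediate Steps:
k(L) = 4
O(h) = 0
a(D, Q) = -8*Q + 48*D (a(D, Q) = 8*(D + ((4*D - Q) + D)) = 8*(D + ((-Q + 4*D) + D)) = 8*(D + (-Q + 5*D)) = 8*(-Q + 6*D) = -8*Q + 48*D)
a(O(0), -5 - 1*(-2)) + 43*(-3) = (-8*(-5 - 1*(-2)) + 48*0) + 43*(-3) = (-8*(-5 + 2) + 0) - 129 = (-8*(-3) + 0) - 129 = (24 + 0) - 129 = 24 - 129 = -105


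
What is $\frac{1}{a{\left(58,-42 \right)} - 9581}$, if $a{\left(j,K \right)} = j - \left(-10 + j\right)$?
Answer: $- \frac{1}{9571} \approx -0.00010448$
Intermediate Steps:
$a{\left(j,K \right)} = 10$
$\frac{1}{a{\left(58,-42 \right)} - 9581} = \frac{1}{10 - 9581} = \frac{1}{-9571} = - \frac{1}{9571}$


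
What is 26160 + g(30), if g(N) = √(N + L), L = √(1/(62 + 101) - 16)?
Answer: 26160 + √(797070 + 163*I*√424941)/163 ≈ 26166.0 + 0.36427*I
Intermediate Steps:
L = I*√424941/163 (L = √(1/163 - 16) = √(-2607/163) = I*√424941/163 ≈ 3.9992*I)
g(N) = √(N + I*√424941/163)
26160 + g(30) = 26160 + √(26569*30 + 163*I*√424941)/163 = 26160 + √(797070 + 163*I*√424941)/163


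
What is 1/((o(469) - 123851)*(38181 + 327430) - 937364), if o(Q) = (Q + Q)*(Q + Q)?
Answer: 1/276398419359 ≈ 3.6180e-12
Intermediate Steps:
o(Q) = 4*Q² (o(Q) = (2*Q)*(2*Q) = 4*Q²)
1/((o(469) - 123851)*(38181 + 327430) - 937364) = 1/((4*469² - 123851)*(38181 + 327430) - 937364) = 1/((4*219961 - 123851)*365611 - 937364) = 1/((879844 - 123851)*365611 - 937364) = 1/(755993*365611 - 937364) = 1/(276399356723 - 937364) = 1/276398419359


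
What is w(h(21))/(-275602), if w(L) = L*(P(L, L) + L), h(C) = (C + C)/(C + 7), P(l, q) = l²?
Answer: -45/2204816 ≈ -2.0410e-5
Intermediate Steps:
h(C) = 2*C/(7 + C) (h(C) = (2*C)/(7 + C) = 2*C/(7 + C))
w(L) = L*(L + L²) (w(L) = L*(L² + L) = L*(L + L²))
w(h(21))/(-275602) = ((2*21/(7 + 21))²*(1 + 2*21/(7 + 21)))/(-275602) = ((2*21/28)²*(1 + 2*21/28))*(-1/275602) = ((2*21*(1/28))²*(1 + 2*21*(1/28)))*(-1/275602) = ((3/2)²*(1 + 3/2))*(-1/275602) = ((9/4)*(5/2))*(-1/275602) = (45/8)*(-1/275602) = -45/2204816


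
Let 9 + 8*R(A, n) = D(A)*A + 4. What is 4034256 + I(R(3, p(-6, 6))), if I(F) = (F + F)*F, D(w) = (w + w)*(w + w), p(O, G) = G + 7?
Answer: 129106801/32 ≈ 4.0346e+6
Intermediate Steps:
p(O, G) = 7 + G
D(w) = 4*w² (D(w) = (2*w)*(2*w) = 4*w²)
R(A, n) = -5/8 + A³/2 (R(A, n) = -9/8 + ((4*A²)*A + 4)/8 = -9/8 + (4*A³ + 4)/8 = -9/8 + (4 + 4*A³)/8 = -9/8 + (½ + A³/2) = -5/8 + A³/2)
I(F) = 2*F² (I(F) = (2*F)*F = 2*F²)
4034256 + I(R(3, p(-6, 6))) = 4034256 + 2*(-5/8 + (½)*3³)² = 4034256 + 2*(-5/8 + (½)*27)² = 4034256 + 2*(-5/8 + 27/2)² = 4034256 + 2*(103/8)² = 4034256 + 2*(10609/64) = 4034256 + 10609/32 = 129106801/32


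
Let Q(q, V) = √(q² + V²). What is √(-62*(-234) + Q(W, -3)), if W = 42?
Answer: √(14508 + 3*√197) ≈ 120.62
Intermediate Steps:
Q(q, V) = √(V² + q²)
√(-62*(-234) + Q(W, -3)) = √(-62*(-234) + √((-3)² + 42²)) = √(14508 + √(9 + 1764)) = √(14508 + √1773) = √(14508 + 3*√197)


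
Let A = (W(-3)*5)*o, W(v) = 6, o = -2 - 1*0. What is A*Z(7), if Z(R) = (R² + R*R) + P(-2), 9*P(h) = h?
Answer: -17600/3 ≈ -5866.7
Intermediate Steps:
o = -2 (o = -2 + 0 = -2)
P(h) = h/9
Z(R) = -2/9 + 2*R² (Z(R) = (R² + R*R) + (⅑)*(-2) = (R² + R²) - 2/9 = 2*R² - 2/9 = -2/9 + 2*R²)
A = -60 (A = (6*5)*(-2) = 30*(-2) = -60)
A*Z(7) = -60*(-2/9 + 2*7²) = -60*(-2/9 + 2*49) = -60*(-2/9 + 98) = -60*880/9 = -17600/3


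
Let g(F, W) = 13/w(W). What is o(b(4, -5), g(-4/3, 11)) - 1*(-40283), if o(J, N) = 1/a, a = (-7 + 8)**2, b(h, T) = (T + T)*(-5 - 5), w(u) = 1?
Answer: 40284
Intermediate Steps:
b(h, T) = -20*T (b(h, T) = (2*T)*(-10) = -20*T)
g(F, W) = 13 (g(F, W) = 13/1 = 13*1 = 13)
a = 1 (a = 1**2 = 1)
o(J, N) = 1 (o(J, N) = 1/1 = 1)
o(b(4, -5), g(-4/3, 11)) - 1*(-40283) = 1 - 1*(-40283) = 1 + 40283 = 40284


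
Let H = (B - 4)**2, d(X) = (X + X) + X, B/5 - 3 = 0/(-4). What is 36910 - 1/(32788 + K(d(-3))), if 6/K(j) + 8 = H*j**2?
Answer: 11851538560107/321092890 ≈ 36910.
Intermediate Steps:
B = 15 (B = 15 + 5*(0/(-4)) = 15 + 5*(0*(-1/4)) = 15 + 5*0 = 15 + 0 = 15)
d(X) = 3*X (d(X) = 2*X + X = 3*X)
H = 121 (H = (15 - 4)**2 = 11**2 = 121)
K(j) = 6/(-8 + 121*j**2)
36910 - 1/(32788 + K(d(-3))) = 36910 - 1/(32788 + 6/(-8 + 121*(3*(-3))**2)) = 36910 - 1/(32788 + 6/(-8 + 121*(-9)**2)) = 36910 - 1/(32788 + 6/(-8 + 121*81)) = 36910 - 1/(32788 + 6/(-8 + 9801)) = 36910 - 1/(32788 + 6/9793) = 36910 - 1/321092890/9793 = 36910 - 1*9793/321092890 = 36910 - 9793/321092890 = 11851538560107/321092890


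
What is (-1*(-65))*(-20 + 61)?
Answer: 2665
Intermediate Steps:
(-1*(-65))*(-20 + 61) = 65*41 = 2665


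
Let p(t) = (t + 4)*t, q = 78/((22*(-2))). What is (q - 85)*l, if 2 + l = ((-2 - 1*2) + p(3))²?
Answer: -547883/22 ≈ -24904.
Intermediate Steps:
q = -39/22 (q = 78/(-44) = 78*(-1/44) = -39/22 ≈ -1.7727)
p(t) = t*(4 + t) (p(t) = (4 + t)*t = t*(4 + t))
l = 287 (l = -2 + ((-2 - 1*2) + 3*(4 + 3))² = -2 + ((-2 - 2) + 3*7)² = -2 + (-4 + 21)² = -2 + 17² = -2 + 289 = 287)
(q - 85)*l = (-39/22 - 85)*287 = -1909/22*287 = -547883/22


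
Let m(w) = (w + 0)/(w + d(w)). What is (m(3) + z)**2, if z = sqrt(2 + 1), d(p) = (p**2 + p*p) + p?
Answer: 193/64 + sqrt(3)/4 ≈ 3.4486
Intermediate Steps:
d(p) = p + 2*p**2 (d(p) = (p**2 + p**2) + p = 2*p**2 + p = p + 2*p**2)
m(w) = w/(w + w*(1 + 2*w)) (m(w) = (w + 0)/(w + w*(1 + 2*w)) = w/(w + w*(1 + 2*w)))
z = sqrt(3) ≈ 1.7320
(m(3) + z)**2 = (1/(2*(1 + 3)) + sqrt(3))**2 = ((1/2)/4 + sqrt(3))**2 = ((1/2)*(1/4) + sqrt(3))**2 = (1/8 + sqrt(3))**2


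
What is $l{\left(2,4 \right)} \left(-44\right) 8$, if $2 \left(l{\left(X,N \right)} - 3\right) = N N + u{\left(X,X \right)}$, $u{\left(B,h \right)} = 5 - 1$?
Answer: $-4576$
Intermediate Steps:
$u{\left(B,h \right)} = 4$ ($u{\left(B,h \right)} = 5 - 1 = 4$)
$l{\left(X,N \right)} = 5 + \frac{N^{2}}{2}$ ($l{\left(X,N \right)} = 3 + \frac{N N + 4}{2} = 3 + \frac{N^{2} + 4}{2} = 3 + \frac{4 + N^{2}}{2} = 3 + \left(2 + \frac{N^{2}}{2}\right) = 5 + \frac{N^{2}}{2}$)
$l{\left(2,4 \right)} \left(-44\right) 8 = \left(5 + \frac{4^{2}}{2}\right) \left(-44\right) 8 = \left(5 + \frac{1}{2} \cdot 16\right) \left(-44\right) 8 = \left(5 + 8\right) \left(-44\right) 8 = 13 \left(-44\right) 8 = \left(-572\right) 8 = -4576$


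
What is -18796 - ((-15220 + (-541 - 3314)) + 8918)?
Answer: -8639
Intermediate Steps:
-18796 - ((-15220 + (-541 - 3314)) + 8918) = -18796 - ((-15220 - 3855) + 8918) = -18796 - (-19075 + 8918) = -18796 - 1*(-10157) = -18796 + 10157 = -8639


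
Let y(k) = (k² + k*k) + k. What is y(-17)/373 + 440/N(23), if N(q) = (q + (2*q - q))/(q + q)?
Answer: 164681/373 ≈ 441.50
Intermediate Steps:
y(k) = k + 2*k² (y(k) = (k² + k²) + k = 2*k² + k = k + 2*k²)
N(q) = 1 (N(q) = (q + q)/((2*q)) = (2*q)*(1/(2*q)) = 1)
y(-17)/373 + 440/N(23) = -17*(1 + 2*(-17))/373 + 440/1 = -17*(1 - 34)*(1/373) + 440*1 = -17*(-33)*(1/373) + 440 = 561*(1/373) + 440 = 561/373 + 440 = 164681/373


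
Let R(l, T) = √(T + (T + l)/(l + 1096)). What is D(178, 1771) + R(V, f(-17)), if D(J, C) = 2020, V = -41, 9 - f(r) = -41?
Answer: 2020 + √55660745/1055 ≈ 2027.1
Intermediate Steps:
f(r) = 50 (f(r) = 9 - 1*(-41) = 9 + 41 = 50)
R(l, T) = √(T + (T + l)/(1096 + l))
D(178, 1771) + R(V, f(-17)) = 2020 + √((50 - 41 + 50*(1096 - 41))/(1096 - 41)) = 2020 + √((50 - 41 + 50*1055)/1055) = 2020 + √((50 - 41 + 52750)/1055) = 2020 + √((1/1055)*52759) = 2020 + √(52759/1055) = 2020 + √55660745/1055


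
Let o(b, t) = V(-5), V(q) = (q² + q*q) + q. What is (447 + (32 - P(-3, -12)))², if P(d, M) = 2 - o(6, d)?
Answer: 272484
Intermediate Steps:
V(q) = q + 2*q² (V(q) = (q² + q²) + q = 2*q² + q = q + 2*q²)
o(b, t) = 45 (o(b, t) = -5*(1 + 2*(-5)) = -5*(1 - 10) = -5*(-9) = 45)
P(d, M) = -43 (P(d, M) = 2 - 1*45 = 2 - 45 = -43)
(447 + (32 - P(-3, -12)))² = (447 + (32 - 1*(-43)))² = (447 + (32 + 43))² = (447 + 75)² = 522² = 272484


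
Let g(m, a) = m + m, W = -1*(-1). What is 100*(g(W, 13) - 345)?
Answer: -34300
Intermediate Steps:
W = 1
g(m, a) = 2*m
100*(g(W, 13) - 345) = 100*(2*1 - 345) = 100*(2 - 345) = 100*(-343) = -34300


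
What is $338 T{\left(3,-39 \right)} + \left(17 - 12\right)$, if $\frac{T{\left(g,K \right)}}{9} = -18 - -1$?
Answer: $-51709$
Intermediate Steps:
$T{\left(g,K \right)} = -153$ ($T{\left(g,K \right)} = 9 \left(-18 - -1\right) = 9 \left(-18 + 1\right) = 9 \left(-17\right) = -153$)
$338 T{\left(3,-39 \right)} + \left(17 - 12\right) = 338 \left(-153\right) + \left(17 - 12\right) = -51714 + \left(17 - 12\right) = -51714 + 5 = -51709$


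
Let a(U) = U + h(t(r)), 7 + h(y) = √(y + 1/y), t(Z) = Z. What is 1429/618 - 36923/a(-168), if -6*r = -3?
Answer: 538264267/2523294 + 36923*√10/61245 ≈ 215.22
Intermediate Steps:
r = ½ (r = -⅙*(-3) = ½ ≈ 0.50000)
h(y) = -7 + √(y + 1/y)
a(U) = -7 + U + √10/2 (a(U) = U + (-7 + √(½ + 1/(½))) = U + (-7 + √(½ + 2)) = U + (-7 + √(5/2)) = U + (-7 + √10/2) = -7 + U + √10/2)
1429/618 - 36923/a(-168) = 1429/618 - 36923/(-7 - 168 + √10/2) = 1429*(1/618) - 36923/(-175 + √10/2) = 1429/618 - 36923/(-175 + √10/2)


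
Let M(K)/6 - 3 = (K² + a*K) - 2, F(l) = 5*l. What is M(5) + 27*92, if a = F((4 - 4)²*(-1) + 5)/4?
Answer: 5655/2 ≈ 2827.5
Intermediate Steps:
a = 25/4 (a = (5*((4 - 4)²*(-1) + 5))/4 = (5*(0²*(-1) + 5))*(¼) = (5*(0*(-1) + 5))*(¼) = (5*(0 + 5))*(¼) = (5*5)*(¼) = 25*(¼) = 25/4 ≈ 6.2500)
M(K) = 6 + 6*K² + 75*K/2 (M(K) = 18 + 6*((K² + 25*K/4) - 2) = 18 + 6*(-2 + K² + 25*K/4) = 18 + (-12 + 6*K² + 75*K/2) = 6 + 6*K² + 75*K/2)
M(5) + 27*92 = (6 + 6*5² + (75/2)*5) + 27*92 = (6 + 6*25 + 375/2) + 2484 = (6 + 150 + 375/2) + 2484 = 687/2 + 2484 = 5655/2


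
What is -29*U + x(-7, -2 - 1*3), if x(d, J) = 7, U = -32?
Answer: 935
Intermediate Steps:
-29*U + x(-7, -2 - 1*3) = -29*(-32) + 7 = 928 + 7 = 935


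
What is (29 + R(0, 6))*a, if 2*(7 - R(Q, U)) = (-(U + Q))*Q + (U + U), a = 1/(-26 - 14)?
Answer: -¾ ≈ -0.75000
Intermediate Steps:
a = -1/40 (a = 1/(-40) = -1/40 ≈ -0.025000)
R(Q, U) = 7 - U - Q*(-Q - U)/2 (R(Q, U) = 7 - ((-(U + Q))*Q + (U + U))/2 = 7 - ((-(Q + U))*Q + 2*U)/2 = 7 - ((-Q - U)*Q + 2*U)/2 = 7 - (Q*(-Q - U) + 2*U)/2 = 7 - (2*U + Q*(-Q - U))/2 = 7 + (-U - Q*(-Q - U)/2) = 7 - U - Q*(-Q - U)/2)
(29 + R(0, 6))*a = (29 + (7 + (½)*0² - 1*6 + (½)*0*6))*(-1/40) = (29 + (7 + (½)*0 - 6 + 0))*(-1/40) = (29 + (7 + 0 - 6 + 0))*(-1/40) = (29 + 1)*(-1/40) = 30*(-1/40) = -¾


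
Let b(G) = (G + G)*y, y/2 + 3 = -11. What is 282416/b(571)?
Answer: -35302/3997 ≈ -8.8321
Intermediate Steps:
y = -28 (y = -6 + 2*(-11) = -6 - 22 = -28)
b(G) = -56*G (b(G) = (G + G)*(-28) = (2*G)*(-28) = -56*G)
282416/b(571) = 282416/((-56*571)) = 282416/(-31976) = 282416*(-1/31976) = -35302/3997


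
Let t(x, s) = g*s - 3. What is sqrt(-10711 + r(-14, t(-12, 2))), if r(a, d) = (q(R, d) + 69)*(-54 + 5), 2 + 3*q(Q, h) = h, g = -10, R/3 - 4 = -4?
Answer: I*sqrt(123153)/3 ≈ 116.98*I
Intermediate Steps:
R = 0 (R = 12 + 3*(-4) = 12 - 12 = 0)
q(Q, h) = -2/3 + h/3
t(x, s) = -3 - 10*s (t(x, s) = -10*s - 3 = -3 - 10*s)
r(a, d) = -10045/3 - 49*d/3 (r(a, d) = ((-2/3 + d/3) + 69)*(-54 + 5) = (205/3 + d/3)*(-49) = -10045/3 - 49*d/3)
sqrt(-10711 + r(-14, t(-12, 2))) = sqrt(-10711 + (-10045/3 - 49*(-3 - 10*2)/3)) = sqrt(-10711 + (-10045/3 - 49*(-3 - 20)/3)) = sqrt(-10711 + (-10045/3 - 49/3*(-23))) = sqrt(-10711 + (-10045/3 + 1127/3)) = sqrt(-10711 - 8918/3) = sqrt(-41051/3) = I*sqrt(123153)/3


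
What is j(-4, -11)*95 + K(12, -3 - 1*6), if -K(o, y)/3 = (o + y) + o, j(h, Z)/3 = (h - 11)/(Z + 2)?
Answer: 430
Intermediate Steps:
j(h, Z) = 3*(-11 + h)/(2 + Z) (j(h, Z) = 3*((h - 11)/(Z + 2)) = 3*((-11 + h)/(2 + Z)) = 3*(-11 + h)/(2 + Z))
K(o, y) = -6*o - 3*y (K(o, y) = -3*((o + y) + o) = -3*(y + 2*o) = -6*o - 3*y)
j(-4, -11)*95 + K(12, -3 - 1*6) = (3*(-11 - 4)/(2 - 11))*95 + (-6*12 - 3*(-3 - 1*6)) = (3*(-15)/(-9))*95 + (-72 - 3*(-3 - 6)) = (3*(-⅑)*(-15))*95 + (-72 - 3*(-9)) = 5*95 + (-72 + 27) = 475 - 45 = 430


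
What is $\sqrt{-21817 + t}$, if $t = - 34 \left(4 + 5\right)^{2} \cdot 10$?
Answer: $i \sqrt{49357} \approx 222.16 i$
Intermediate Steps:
$t = -27540$ ($t = - 34 \cdot 9^{2} \cdot 10 = \left(-34\right) 81 \cdot 10 = \left(-2754\right) 10 = -27540$)
$\sqrt{-21817 + t} = \sqrt{-21817 - 27540} = \sqrt{-49357} = i \sqrt{49357}$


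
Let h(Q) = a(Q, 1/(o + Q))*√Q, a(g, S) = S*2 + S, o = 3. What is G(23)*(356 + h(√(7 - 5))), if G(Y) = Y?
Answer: 8188 - 69*2^(¾)/7 + 207*2^(¼)/7 ≈ 8206.6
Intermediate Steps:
a(g, S) = 3*S (a(g, S) = 2*S + S = 3*S)
h(Q) = 3*√Q/(3 + Q) (h(Q) = (3/(3 + Q))*√Q = 3*√Q/(3 + Q))
G(23)*(356 + h(√(7 - 5))) = 23*(356 + 3*√(√(7 - 5))/(3 + √(7 - 5))) = 23*(356 + 3*√(√2)/(3 + √2)) = 23*(356 + 3*2^(¼)/(3 + √2)) = 8188 + 69*2^(¼)/(3 + √2)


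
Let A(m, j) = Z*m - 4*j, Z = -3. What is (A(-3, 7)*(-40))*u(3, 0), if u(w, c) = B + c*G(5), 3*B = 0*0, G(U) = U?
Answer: 0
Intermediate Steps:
B = 0 (B = (0*0)/3 = (⅓)*0 = 0)
A(m, j) = -4*j - 3*m (A(m, j) = -3*m - 4*j = -4*j - 3*m)
u(w, c) = 5*c (u(w, c) = 0 + c*5 = 0 + 5*c = 5*c)
(A(-3, 7)*(-40))*u(3, 0) = ((-4*7 - 3*(-3))*(-40))*(5*0) = ((-28 + 9)*(-40))*0 = -19*(-40)*0 = 760*0 = 0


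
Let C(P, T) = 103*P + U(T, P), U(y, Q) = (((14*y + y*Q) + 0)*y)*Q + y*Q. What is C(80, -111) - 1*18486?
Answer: 92634794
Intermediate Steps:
U(y, Q) = Q*y + Q*y*(14*y + Q*y) (U(y, Q) = (((14*y + Q*y) + 0)*y)*Q + Q*y = ((14*y + Q*y)*y)*Q + Q*y = (y*(14*y + Q*y))*Q + Q*y = Q*y*(14*y + Q*y) + Q*y = Q*y + Q*y*(14*y + Q*y))
C(P, T) = 103*P + P*T*(1 + 14*T + P*T)
C(80, -111) - 1*18486 = 80*(103 - 111*(1 + 14*(-111) + 80*(-111))) - 1*18486 = 80*(103 - 111*(1 - 1554 - 8880)) - 18486 = 80*(103 - 111*(-10433)) - 18486 = 80*(103 + 1158063) - 18486 = 80*1158166 - 18486 = 92653280 - 18486 = 92634794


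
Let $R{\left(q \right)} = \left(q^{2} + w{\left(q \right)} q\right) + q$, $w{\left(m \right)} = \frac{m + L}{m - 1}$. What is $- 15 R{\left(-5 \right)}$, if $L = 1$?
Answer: $-250$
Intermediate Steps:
$w{\left(m \right)} = \frac{1 + m}{-1 + m}$ ($w{\left(m \right)} = \frac{m + 1}{m - 1} = \frac{1 + m}{-1 + m}$)
$R{\left(q \right)} = q + q^{2} + \frac{q \left(1 + q\right)}{-1 + q}$ ($R{\left(q \right)} = \left(q^{2} + \frac{1 + q}{-1 + q} q\right) + q = \left(q^{2} + \frac{q \left(1 + q\right)}{-1 + q}\right) + q = q + q^{2} + \frac{q \left(1 + q\right)}{-1 + q}$)
$- 15 R{\left(-5 \right)} = - 15 \frac{\left(-5\right)^{2} \left(1 - 5\right)}{-1 - 5} = - 15 \cdot 25 \frac{1}{-6} \left(-4\right) = - 15 \cdot 25 \left(- \frac{1}{6}\right) \left(-4\right) = \left(-15\right) \frac{50}{3} = -250$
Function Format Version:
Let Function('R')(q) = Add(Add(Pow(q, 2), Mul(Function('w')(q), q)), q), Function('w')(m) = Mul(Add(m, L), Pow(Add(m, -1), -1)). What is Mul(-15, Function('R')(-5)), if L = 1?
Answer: -250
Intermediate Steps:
Function('w')(m) = Mul(Pow(Add(-1, m), -1), Add(1, m)) (Function('w')(m) = Mul(Add(m, 1), Pow(Add(m, -1), -1)) = Mul(Add(1, m), Pow(Add(-1, m), -1)) = Mul(Pow(Add(-1, m), -1), Add(1, m)))
Function('R')(q) = Add(q, Pow(q, 2), Mul(q, Pow(Add(-1, q), -1), Add(1, q))) (Function('R')(q) = Add(Add(Pow(q, 2), Mul(Mul(Pow(Add(-1, q), -1), Add(1, q)), q)), q) = Add(Add(Pow(q, 2), Mul(q, Pow(Add(-1, q), -1), Add(1, q))), q) = Add(q, Pow(q, 2), Mul(q, Pow(Add(-1, q), -1), Add(1, q))))
Mul(-15, Function('R')(-5)) = Mul(-15, Mul(Pow(-5, 2), Pow(Add(-1, -5), -1), Add(1, -5))) = Mul(-15, Mul(25, Pow(-6, -1), -4)) = Mul(-15, Mul(25, Rational(-1, 6), -4)) = Mul(-15, Rational(50, 3)) = -250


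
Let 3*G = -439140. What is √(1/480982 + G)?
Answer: I*√33864088510866138/480982 ≈ 382.6*I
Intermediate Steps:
G = -146380 (G = (⅓)*(-439140) = -146380)
√(1/480982 + G) = √(1/480982 - 146380) = √(-70406145159/480982) = I*√33864088510866138/480982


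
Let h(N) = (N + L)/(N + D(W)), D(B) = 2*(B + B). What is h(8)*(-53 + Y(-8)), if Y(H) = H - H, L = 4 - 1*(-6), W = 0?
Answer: -477/4 ≈ -119.25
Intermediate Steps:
L = 10 (L = 4 + 6 = 10)
D(B) = 4*B (D(B) = 2*(2*B) = 4*B)
Y(H) = 0
h(N) = (10 + N)/N (h(N) = (N + 10)/(N + 4*0) = (10 + N)/(N + 0) = (10 + N)/N)
h(8)*(-53 + Y(-8)) = ((10 + 8)/8)*(-53 + 0) = ((⅛)*18)*(-53) = (9/4)*(-53) = -477/4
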